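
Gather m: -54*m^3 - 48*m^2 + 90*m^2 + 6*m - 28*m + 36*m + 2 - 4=-54*m^3 + 42*m^2 + 14*m - 2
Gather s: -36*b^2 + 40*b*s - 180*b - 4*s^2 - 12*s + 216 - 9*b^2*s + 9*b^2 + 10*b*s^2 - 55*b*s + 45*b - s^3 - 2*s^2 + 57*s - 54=-27*b^2 - 135*b - s^3 + s^2*(10*b - 6) + s*(-9*b^2 - 15*b + 45) + 162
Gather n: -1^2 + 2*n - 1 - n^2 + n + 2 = -n^2 + 3*n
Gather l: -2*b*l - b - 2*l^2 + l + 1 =-b - 2*l^2 + l*(1 - 2*b) + 1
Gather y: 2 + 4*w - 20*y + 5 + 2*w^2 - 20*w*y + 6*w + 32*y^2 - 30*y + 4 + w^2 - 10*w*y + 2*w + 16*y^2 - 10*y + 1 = 3*w^2 + 12*w + 48*y^2 + y*(-30*w - 60) + 12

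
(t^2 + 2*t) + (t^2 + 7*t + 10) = 2*t^2 + 9*t + 10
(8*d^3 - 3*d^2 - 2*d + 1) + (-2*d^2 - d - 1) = 8*d^3 - 5*d^2 - 3*d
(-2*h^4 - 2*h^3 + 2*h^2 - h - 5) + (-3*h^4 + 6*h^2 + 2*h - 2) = -5*h^4 - 2*h^3 + 8*h^2 + h - 7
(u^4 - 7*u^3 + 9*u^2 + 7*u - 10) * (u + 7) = u^5 - 40*u^3 + 70*u^2 + 39*u - 70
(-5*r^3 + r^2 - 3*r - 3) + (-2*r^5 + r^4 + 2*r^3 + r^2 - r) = -2*r^5 + r^4 - 3*r^3 + 2*r^2 - 4*r - 3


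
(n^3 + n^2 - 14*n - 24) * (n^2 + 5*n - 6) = n^5 + 6*n^4 - 15*n^3 - 100*n^2 - 36*n + 144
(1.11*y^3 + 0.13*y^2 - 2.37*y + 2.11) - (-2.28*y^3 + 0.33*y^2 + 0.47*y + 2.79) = 3.39*y^3 - 0.2*y^2 - 2.84*y - 0.68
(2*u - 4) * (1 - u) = -2*u^2 + 6*u - 4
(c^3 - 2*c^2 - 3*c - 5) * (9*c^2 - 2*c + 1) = 9*c^5 - 20*c^4 - 22*c^3 - 41*c^2 + 7*c - 5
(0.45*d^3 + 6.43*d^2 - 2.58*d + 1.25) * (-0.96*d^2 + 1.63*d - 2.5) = -0.432*d^5 - 5.4393*d^4 + 11.8327*d^3 - 21.4804*d^2 + 8.4875*d - 3.125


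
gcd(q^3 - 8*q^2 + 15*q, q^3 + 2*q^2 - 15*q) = q^2 - 3*q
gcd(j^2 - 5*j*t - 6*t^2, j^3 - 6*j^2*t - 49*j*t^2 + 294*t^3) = -j + 6*t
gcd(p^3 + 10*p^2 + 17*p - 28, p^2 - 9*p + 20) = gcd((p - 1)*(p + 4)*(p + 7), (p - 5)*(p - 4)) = 1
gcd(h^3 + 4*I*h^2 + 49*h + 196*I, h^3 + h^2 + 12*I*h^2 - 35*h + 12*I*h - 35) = h + 7*I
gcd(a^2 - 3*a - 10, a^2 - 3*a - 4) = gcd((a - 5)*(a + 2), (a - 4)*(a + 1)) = 1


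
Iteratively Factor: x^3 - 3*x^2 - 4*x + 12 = (x + 2)*(x^2 - 5*x + 6) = (x - 2)*(x + 2)*(x - 3)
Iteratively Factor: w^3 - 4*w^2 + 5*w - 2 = (w - 1)*(w^2 - 3*w + 2) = (w - 1)^2*(w - 2)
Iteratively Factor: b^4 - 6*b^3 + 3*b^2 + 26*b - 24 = (b - 1)*(b^3 - 5*b^2 - 2*b + 24) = (b - 4)*(b - 1)*(b^2 - b - 6) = (b - 4)*(b - 3)*(b - 1)*(b + 2)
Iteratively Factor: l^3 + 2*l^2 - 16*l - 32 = (l + 4)*(l^2 - 2*l - 8) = (l + 2)*(l + 4)*(l - 4)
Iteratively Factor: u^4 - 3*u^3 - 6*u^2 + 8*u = (u)*(u^3 - 3*u^2 - 6*u + 8) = u*(u - 4)*(u^2 + u - 2) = u*(u - 4)*(u - 1)*(u + 2)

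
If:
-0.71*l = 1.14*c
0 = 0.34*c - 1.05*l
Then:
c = 0.00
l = 0.00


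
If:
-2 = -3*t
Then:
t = 2/3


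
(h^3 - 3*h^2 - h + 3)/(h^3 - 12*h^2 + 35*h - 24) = (h + 1)/(h - 8)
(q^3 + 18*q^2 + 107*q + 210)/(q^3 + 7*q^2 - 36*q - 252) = (q + 5)/(q - 6)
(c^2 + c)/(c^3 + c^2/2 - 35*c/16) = 16*(c + 1)/(16*c^2 + 8*c - 35)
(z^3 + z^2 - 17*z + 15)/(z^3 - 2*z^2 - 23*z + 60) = (z - 1)/(z - 4)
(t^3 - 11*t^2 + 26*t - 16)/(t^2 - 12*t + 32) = (t^2 - 3*t + 2)/(t - 4)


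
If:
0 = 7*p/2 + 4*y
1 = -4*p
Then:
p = -1/4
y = 7/32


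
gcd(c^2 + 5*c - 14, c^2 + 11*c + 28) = c + 7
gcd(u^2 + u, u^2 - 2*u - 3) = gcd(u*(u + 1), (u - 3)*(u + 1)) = u + 1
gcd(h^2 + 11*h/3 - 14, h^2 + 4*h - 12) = h + 6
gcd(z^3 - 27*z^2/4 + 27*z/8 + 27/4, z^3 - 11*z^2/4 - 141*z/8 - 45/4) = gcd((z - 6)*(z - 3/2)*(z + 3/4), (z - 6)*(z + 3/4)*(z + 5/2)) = z^2 - 21*z/4 - 9/2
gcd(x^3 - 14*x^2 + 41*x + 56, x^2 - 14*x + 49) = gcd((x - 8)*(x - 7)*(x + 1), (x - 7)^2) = x - 7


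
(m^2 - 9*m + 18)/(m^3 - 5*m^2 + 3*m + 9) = (m - 6)/(m^2 - 2*m - 3)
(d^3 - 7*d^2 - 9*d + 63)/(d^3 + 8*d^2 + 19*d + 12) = (d^2 - 10*d + 21)/(d^2 + 5*d + 4)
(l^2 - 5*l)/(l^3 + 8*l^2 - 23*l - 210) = l/(l^2 + 13*l + 42)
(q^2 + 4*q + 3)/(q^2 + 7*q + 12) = (q + 1)/(q + 4)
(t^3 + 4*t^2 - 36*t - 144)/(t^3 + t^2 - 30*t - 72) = (t + 6)/(t + 3)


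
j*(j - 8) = j^2 - 8*j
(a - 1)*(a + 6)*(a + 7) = a^3 + 12*a^2 + 29*a - 42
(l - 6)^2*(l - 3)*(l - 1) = l^4 - 16*l^3 + 87*l^2 - 180*l + 108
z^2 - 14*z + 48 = (z - 8)*(z - 6)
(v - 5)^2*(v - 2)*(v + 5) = v^4 - 7*v^3 - 15*v^2 + 175*v - 250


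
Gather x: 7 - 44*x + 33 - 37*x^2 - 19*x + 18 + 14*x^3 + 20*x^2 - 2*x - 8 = 14*x^3 - 17*x^2 - 65*x + 50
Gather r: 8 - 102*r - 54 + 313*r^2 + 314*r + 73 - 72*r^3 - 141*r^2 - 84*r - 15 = -72*r^3 + 172*r^2 + 128*r + 12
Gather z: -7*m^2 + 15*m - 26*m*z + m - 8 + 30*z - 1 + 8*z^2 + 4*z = -7*m^2 + 16*m + 8*z^2 + z*(34 - 26*m) - 9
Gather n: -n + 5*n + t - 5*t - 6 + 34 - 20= 4*n - 4*t + 8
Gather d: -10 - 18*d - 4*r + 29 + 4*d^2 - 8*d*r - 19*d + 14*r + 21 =4*d^2 + d*(-8*r - 37) + 10*r + 40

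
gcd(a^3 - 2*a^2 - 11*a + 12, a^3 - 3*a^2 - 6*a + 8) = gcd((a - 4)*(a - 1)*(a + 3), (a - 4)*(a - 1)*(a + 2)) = a^2 - 5*a + 4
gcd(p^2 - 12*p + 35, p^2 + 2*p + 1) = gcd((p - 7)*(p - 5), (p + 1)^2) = 1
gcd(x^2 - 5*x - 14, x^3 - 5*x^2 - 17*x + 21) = x - 7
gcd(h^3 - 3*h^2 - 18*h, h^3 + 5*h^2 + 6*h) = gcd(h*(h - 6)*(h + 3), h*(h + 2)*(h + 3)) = h^2 + 3*h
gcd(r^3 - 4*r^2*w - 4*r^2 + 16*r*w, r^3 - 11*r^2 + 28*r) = r^2 - 4*r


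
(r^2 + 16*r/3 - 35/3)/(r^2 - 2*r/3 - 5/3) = (r + 7)/(r + 1)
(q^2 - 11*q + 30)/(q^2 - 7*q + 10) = (q - 6)/(q - 2)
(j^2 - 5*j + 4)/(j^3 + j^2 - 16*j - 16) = (j - 1)/(j^2 + 5*j + 4)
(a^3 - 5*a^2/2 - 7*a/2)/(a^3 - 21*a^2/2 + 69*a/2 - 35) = a*(a + 1)/(a^2 - 7*a + 10)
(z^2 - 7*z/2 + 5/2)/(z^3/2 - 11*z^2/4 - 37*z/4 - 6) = 2*(-2*z^2 + 7*z - 5)/(-2*z^3 + 11*z^2 + 37*z + 24)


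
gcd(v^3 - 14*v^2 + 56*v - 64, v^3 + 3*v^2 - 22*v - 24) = v - 4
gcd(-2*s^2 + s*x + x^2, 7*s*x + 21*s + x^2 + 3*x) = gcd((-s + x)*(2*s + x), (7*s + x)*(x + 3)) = 1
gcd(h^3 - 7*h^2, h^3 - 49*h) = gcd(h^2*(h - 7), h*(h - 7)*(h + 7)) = h^2 - 7*h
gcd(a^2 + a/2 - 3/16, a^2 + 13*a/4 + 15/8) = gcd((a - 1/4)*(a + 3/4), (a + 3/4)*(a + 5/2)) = a + 3/4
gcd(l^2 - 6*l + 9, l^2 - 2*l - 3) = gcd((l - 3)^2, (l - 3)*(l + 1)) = l - 3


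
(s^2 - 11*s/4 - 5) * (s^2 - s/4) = s^4 - 3*s^3 - 69*s^2/16 + 5*s/4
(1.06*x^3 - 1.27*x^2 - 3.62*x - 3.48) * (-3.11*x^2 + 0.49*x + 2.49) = -3.2966*x^5 + 4.4691*x^4 + 13.2753*x^3 + 5.8867*x^2 - 10.719*x - 8.6652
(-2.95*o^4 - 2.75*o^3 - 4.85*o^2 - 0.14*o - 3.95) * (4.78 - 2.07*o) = 6.1065*o^5 - 8.4085*o^4 - 3.1055*o^3 - 22.8932*o^2 + 7.5073*o - 18.881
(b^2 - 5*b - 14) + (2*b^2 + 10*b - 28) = 3*b^2 + 5*b - 42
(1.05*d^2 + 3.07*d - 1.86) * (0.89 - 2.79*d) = -2.9295*d^3 - 7.6308*d^2 + 7.9217*d - 1.6554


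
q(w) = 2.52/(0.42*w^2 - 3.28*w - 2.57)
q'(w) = 2.52*(3.28 - 0.84*w)/(0.42*w^2 - 3.28*w - 2.57)^2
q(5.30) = -0.31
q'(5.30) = -0.04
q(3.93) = -0.28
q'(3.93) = -0.00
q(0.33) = -0.70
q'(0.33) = 0.58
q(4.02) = -0.28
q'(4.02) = -0.00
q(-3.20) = 0.21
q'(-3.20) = 0.10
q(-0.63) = -7.48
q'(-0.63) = 84.57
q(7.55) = -0.74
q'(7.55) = -0.67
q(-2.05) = 0.43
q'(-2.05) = 0.36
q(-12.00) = 0.03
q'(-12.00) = 0.00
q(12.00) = 0.14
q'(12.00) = -0.05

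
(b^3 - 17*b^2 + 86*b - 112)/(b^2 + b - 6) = (b^2 - 15*b + 56)/(b + 3)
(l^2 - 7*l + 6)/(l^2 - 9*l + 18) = (l - 1)/(l - 3)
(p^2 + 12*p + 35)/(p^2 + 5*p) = (p + 7)/p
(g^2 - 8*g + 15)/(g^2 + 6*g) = (g^2 - 8*g + 15)/(g*(g + 6))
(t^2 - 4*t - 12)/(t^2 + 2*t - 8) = (t^2 - 4*t - 12)/(t^2 + 2*t - 8)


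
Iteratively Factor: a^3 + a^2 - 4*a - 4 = (a - 2)*(a^2 + 3*a + 2) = (a - 2)*(a + 1)*(a + 2)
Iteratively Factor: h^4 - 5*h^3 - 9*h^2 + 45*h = (h - 3)*(h^3 - 2*h^2 - 15*h) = (h - 5)*(h - 3)*(h^2 + 3*h) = (h - 5)*(h - 3)*(h + 3)*(h)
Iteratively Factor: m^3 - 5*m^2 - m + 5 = (m - 1)*(m^2 - 4*m - 5) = (m - 1)*(m + 1)*(m - 5)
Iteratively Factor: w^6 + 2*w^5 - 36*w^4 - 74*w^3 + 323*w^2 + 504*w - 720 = (w + 3)*(w^5 - w^4 - 33*w^3 + 25*w^2 + 248*w - 240) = (w - 5)*(w + 3)*(w^4 + 4*w^3 - 13*w^2 - 40*w + 48) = (w - 5)*(w + 3)*(w + 4)*(w^3 - 13*w + 12) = (w - 5)*(w - 1)*(w + 3)*(w + 4)*(w^2 + w - 12) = (w - 5)*(w - 1)*(w + 3)*(w + 4)^2*(w - 3)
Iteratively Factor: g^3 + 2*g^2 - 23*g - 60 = (g - 5)*(g^2 + 7*g + 12) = (g - 5)*(g + 3)*(g + 4)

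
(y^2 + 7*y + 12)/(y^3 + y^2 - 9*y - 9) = (y + 4)/(y^2 - 2*y - 3)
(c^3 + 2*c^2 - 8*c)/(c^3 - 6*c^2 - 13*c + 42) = c*(c + 4)/(c^2 - 4*c - 21)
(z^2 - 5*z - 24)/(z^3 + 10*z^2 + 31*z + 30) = (z - 8)/(z^2 + 7*z + 10)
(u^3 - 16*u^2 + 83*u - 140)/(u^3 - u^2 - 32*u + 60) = (u^2 - 11*u + 28)/(u^2 + 4*u - 12)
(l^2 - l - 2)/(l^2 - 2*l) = (l + 1)/l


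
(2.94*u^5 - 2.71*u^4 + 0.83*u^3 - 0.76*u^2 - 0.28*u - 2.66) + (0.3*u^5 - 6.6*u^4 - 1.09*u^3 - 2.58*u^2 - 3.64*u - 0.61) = 3.24*u^5 - 9.31*u^4 - 0.26*u^3 - 3.34*u^2 - 3.92*u - 3.27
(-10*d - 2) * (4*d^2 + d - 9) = -40*d^3 - 18*d^2 + 88*d + 18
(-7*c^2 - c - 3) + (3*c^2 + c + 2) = -4*c^2 - 1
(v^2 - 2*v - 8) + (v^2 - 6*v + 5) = 2*v^2 - 8*v - 3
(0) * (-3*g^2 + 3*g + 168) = 0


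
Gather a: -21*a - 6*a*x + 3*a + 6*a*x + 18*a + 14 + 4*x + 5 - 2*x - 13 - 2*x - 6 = 0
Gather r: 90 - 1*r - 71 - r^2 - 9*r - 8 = -r^2 - 10*r + 11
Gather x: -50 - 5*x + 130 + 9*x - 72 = 4*x + 8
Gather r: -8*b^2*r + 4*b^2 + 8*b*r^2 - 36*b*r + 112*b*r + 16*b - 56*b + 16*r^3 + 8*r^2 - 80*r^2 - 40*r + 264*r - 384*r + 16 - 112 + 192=4*b^2 - 40*b + 16*r^3 + r^2*(8*b - 72) + r*(-8*b^2 + 76*b - 160) + 96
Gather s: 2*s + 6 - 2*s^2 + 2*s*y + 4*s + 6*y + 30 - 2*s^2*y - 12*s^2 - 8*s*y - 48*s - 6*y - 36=s^2*(-2*y - 14) + s*(-6*y - 42)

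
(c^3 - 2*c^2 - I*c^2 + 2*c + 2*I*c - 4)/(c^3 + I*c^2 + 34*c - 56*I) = (c^2 + c*(-2 + I) - 2*I)/(c^2 + 3*I*c + 28)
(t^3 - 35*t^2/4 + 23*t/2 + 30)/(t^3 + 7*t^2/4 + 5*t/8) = 2*(t^2 - 10*t + 24)/(t*(2*t + 1))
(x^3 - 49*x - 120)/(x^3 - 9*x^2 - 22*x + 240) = (x + 3)/(x - 6)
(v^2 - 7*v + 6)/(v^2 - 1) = (v - 6)/(v + 1)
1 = 1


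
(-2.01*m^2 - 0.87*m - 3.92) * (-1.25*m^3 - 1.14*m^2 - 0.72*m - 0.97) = 2.5125*m^5 + 3.3789*m^4 + 7.339*m^3 + 7.0449*m^2 + 3.6663*m + 3.8024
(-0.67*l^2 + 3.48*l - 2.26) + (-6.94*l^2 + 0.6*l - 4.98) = -7.61*l^2 + 4.08*l - 7.24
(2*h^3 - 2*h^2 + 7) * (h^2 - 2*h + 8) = 2*h^5 - 6*h^4 + 20*h^3 - 9*h^2 - 14*h + 56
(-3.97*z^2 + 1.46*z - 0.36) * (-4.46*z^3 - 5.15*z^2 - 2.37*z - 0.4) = 17.7062*z^5 + 13.9339*z^4 + 3.4955*z^3 - 0.0181999999999998*z^2 + 0.2692*z + 0.144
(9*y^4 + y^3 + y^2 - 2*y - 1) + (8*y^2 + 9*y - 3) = 9*y^4 + y^3 + 9*y^2 + 7*y - 4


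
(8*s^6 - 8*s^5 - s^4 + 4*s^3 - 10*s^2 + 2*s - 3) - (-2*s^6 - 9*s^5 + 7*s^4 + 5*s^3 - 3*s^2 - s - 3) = 10*s^6 + s^5 - 8*s^4 - s^3 - 7*s^2 + 3*s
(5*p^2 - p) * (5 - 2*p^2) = -10*p^4 + 2*p^3 + 25*p^2 - 5*p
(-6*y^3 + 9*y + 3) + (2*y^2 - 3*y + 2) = -6*y^3 + 2*y^2 + 6*y + 5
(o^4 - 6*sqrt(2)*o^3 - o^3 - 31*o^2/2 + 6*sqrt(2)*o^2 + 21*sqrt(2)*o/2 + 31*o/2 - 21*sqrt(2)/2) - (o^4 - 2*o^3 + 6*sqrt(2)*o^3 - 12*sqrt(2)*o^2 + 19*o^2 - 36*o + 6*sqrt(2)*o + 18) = -12*sqrt(2)*o^3 + o^3 - 69*o^2/2 + 18*sqrt(2)*o^2 + 9*sqrt(2)*o/2 + 103*o/2 - 18 - 21*sqrt(2)/2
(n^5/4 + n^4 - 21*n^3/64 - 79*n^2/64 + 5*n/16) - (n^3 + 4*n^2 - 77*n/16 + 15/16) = n^5/4 + n^4 - 85*n^3/64 - 335*n^2/64 + 41*n/8 - 15/16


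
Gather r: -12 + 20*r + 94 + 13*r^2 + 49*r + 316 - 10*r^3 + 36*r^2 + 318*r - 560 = -10*r^3 + 49*r^2 + 387*r - 162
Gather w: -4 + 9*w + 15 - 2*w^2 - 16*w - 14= -2*w^2 - 7*w - 3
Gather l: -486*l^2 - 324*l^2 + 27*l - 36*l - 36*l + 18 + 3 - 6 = -810*l^2 - 45*l + 15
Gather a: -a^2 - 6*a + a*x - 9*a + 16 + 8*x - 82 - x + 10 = -a^2 + a*(x - 15) + 7*x - 56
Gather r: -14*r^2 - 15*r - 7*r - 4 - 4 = -14*r^2 - 22*r - 8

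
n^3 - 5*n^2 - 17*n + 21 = (n - 7)*(n - 1)*(n + 3)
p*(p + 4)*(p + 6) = p^3 + 10*p^2 + 24*p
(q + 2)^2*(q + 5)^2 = q^4 + 14*q^3 + 69*q^2 + 140*q + 100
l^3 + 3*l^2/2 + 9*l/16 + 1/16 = (l + 1/4)^2*(l + 1)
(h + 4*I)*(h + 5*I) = h^2 + 9*I*h - 20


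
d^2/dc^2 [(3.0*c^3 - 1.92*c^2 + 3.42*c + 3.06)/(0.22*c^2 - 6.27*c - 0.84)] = (-1.4210854715202e-14*c^4 + 232.02036*c^3 + 93.562128*c^2 - 8.832888*c + 202.991508)/(0.010648*c^6 - 0.910404*c^5 + 25.824546*c^4 - 239.539707*c^3 - 98.602812*c^2 - 13.272336*c - 0.592704)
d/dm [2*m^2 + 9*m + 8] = 4*m + 9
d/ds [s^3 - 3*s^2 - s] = 3*s^2 - 6*s - 1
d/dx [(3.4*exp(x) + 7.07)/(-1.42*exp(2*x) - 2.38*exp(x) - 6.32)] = (4.828*exp(2*x) + 20.0788*exp(x) - 4.6614)*exp(x)/(2.0164*exp(4*x) + 6.7592*exp(3*x) + 23.6132*exp(2*x) + 30.0832*exp(x) + 39.9424)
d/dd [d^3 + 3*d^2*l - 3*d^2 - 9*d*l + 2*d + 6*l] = 3*d^2 + 6*d*l - 6*d - 9*l + 2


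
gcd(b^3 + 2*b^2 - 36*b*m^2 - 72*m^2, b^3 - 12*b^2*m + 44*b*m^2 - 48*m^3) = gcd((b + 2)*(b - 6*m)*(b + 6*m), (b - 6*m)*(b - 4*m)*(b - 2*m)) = b - 6*m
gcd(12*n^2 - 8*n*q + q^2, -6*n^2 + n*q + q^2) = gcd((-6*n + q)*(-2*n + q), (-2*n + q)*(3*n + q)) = -2*n + q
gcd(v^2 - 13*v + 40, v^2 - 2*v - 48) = v - 8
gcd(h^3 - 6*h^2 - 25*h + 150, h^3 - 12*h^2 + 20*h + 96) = h - 6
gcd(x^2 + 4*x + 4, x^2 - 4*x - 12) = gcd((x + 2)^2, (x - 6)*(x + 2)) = x + 2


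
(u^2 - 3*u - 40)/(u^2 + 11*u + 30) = (u - 8)/(u + 6)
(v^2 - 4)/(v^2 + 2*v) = (v - 2)/v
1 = 1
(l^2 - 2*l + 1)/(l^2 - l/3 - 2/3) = 3*(l - 1)/(3*l + 2)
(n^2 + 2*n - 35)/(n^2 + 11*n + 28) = (n - 5)/(n + 4)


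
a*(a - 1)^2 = a^3 - 2*a^2 + a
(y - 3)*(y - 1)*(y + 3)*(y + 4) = y^4 + 3*y^3 - 13*y^2 - 27*y + 36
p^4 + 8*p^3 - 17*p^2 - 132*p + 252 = (p - 3)*(p - 2)*(p + 6)*(p + 7)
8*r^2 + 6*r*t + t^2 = (2*r + t)*(4*r + t)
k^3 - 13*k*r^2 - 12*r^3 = (k - 4*r)*(k + r)*(k + 3*r)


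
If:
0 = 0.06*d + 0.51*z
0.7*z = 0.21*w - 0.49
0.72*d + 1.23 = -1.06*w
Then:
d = -12.17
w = 7.11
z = 1.43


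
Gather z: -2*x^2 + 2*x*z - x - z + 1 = -2*x^2 - x + z*(2*x - 1) + 1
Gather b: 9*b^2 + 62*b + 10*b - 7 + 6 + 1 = 9*b^2 + 72*b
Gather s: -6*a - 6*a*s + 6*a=-6*a*s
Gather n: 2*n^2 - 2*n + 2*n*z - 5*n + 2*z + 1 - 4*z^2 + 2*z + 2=2*n^2 + n*(2*z - 7) - 4*z^2 + 4*z + 3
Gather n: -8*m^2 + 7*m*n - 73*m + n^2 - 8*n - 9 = -8*m^2 - 73*m + n^2 + n*(7*m - 8) - 9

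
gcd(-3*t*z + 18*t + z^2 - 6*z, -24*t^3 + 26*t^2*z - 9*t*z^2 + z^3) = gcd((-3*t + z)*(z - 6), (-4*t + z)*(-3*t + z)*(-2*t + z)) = -3*t + z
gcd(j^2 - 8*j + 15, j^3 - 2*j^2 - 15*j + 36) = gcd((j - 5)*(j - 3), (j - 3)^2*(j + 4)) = j - 3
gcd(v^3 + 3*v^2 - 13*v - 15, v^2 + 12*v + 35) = v + 5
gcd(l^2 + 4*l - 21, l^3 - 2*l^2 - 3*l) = l - 3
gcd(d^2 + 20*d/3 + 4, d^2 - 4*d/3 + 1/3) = 1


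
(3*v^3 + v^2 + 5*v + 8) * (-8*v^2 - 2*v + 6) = -24*v^5 - 14*v^4 - 24*v^3 - 68*v^2 + 14*v + 48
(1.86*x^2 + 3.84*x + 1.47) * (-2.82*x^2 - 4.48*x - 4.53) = -5.2452*x^4 - 19.1616*x^3 - 29.7744*x^2 - 23.9808*x - 6.6591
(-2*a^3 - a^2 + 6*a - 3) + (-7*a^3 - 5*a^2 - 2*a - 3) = -9*a^3 - 6*a^2 + 4*a - 6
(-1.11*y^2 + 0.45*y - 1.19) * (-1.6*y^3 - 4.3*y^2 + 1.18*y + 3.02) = 1.776*y^5 + 4.053*y^4 - 1.3408*y^3 + 2.2958*y^2 - 0.0451999999999999*y - 3.5938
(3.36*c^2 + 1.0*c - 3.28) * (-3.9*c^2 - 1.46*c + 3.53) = -13.104*c^4 - 8.8056*c^3 + 23.1928*c^2 + 8.3188*c - 11.5784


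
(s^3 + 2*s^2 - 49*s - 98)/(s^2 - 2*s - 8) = (s^2 - 49)/(s - 4)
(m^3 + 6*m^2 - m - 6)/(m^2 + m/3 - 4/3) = 3*(m^2 + 7*m + 6)/(3*m + 4)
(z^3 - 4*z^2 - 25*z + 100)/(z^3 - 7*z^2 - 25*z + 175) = (z - 4)/(z - 7)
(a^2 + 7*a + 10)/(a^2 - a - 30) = (a + 2)/(a - 6)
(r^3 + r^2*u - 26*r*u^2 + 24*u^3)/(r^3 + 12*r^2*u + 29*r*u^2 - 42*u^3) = (r - 4*u)/(r + 7*u)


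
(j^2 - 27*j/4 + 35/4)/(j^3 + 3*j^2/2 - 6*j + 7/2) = (4*j^2 - 27*j + 35)/(2*(2*j^3 + 3*j^2 - 12*j + 7))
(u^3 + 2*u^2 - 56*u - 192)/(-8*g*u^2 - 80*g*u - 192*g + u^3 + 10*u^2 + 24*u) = (u - 8)/(-8*g + u)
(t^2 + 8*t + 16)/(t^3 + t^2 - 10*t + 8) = (t + 4)/(t^2 - 3*t + 2)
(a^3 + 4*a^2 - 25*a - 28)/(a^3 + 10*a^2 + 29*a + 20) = (a^2 + 3*a - 28)/(a^2 + 9*a + 20)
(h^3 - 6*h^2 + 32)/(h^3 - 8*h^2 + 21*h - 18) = (h^3 - 6*h^2 + 32)/(h^3 - 8*h^2 + 21*h - 18)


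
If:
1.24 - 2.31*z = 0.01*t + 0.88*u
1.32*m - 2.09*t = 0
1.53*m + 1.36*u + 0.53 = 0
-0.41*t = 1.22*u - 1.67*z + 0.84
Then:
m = -0.43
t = -0.27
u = 0.09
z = 0.50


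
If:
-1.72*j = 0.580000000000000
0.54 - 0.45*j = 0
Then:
No Solution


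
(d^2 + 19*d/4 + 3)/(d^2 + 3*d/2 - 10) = (4*d + 3)/(2*(2*d - 5))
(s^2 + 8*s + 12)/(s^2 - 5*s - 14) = (s + 6)/(s - 7)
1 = 1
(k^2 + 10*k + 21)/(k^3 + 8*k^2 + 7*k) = (k + 3)/(k*(k + 1))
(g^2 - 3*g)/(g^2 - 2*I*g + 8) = g*(g - 3)/(g^2 - 2*I*g + 8)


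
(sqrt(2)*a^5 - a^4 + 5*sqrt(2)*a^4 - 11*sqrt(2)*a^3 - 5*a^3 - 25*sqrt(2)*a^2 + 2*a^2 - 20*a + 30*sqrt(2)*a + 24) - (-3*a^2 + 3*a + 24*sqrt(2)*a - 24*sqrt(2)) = sqrt(2)*a^5 - a^4 + 5*sqrt(2)*a^4 - 11*sqrt(2)*a^3 - 5*a^3 - 25*sqrt(2)*a^2 + 5*a^2 - 23*a + 6*sqrt(2)*a + 24 + 24*sqrt(2)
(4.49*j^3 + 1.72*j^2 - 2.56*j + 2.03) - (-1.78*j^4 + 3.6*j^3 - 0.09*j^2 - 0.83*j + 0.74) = 1.78*j^4 + 0.89*j^3 + 1.81*j^2 - 1.73*j + 1.29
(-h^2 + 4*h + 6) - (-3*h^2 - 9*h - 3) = 2*h^2 + 13*h + 9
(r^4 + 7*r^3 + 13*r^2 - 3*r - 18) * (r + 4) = r^5 + 11*r^4 + 41*r^3 + 49*r^2 - 30*r - 72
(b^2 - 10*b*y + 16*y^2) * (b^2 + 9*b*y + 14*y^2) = b^4 - b^3*y - 60*b^2*y^2 + 4*b*y^3 + 224*y^4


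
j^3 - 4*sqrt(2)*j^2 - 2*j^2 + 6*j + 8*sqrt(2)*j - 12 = (j - 2)*(j - 3*sqrt(2))*(j - sqrt(2))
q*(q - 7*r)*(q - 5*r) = q^3 - 12*q^2*r + 35*q*r^2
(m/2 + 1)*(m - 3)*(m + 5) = m^3/2 + 2*m^2 - 11*m/2 - 15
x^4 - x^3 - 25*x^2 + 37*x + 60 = (x - 4)*(x - 3)*(x + 1)*(x + 5)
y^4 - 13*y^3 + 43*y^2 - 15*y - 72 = (y - 8)*(y - 3)^2*(y + 1)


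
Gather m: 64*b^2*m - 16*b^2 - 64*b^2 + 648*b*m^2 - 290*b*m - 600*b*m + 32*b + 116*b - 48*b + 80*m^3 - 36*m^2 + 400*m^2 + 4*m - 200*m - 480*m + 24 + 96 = -80*b^2 + 100*b + 80*m^3 + m^2*(648*b + 364) + m*(64*b^2 - 890*b - 676) + 120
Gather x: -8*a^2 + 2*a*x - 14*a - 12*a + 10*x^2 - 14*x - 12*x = -8*a^2 - 26*a + 10*x^2 + x*(2*a - 26)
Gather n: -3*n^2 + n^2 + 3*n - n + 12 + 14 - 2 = -2*n^2 + 2*n + 24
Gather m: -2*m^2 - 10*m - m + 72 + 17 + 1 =-2*m^2 - 11*m + 90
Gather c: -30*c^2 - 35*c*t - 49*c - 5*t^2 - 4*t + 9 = -30*c^2 + c*(-35*t - 49) - 5*t^2 - 4*t + 9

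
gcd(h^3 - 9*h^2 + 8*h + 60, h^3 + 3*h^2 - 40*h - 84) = h^2 - 4*h - 12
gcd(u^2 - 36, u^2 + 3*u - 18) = u + 6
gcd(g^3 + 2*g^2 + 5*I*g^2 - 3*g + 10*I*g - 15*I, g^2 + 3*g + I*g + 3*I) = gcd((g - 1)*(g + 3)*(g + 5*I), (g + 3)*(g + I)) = g + 3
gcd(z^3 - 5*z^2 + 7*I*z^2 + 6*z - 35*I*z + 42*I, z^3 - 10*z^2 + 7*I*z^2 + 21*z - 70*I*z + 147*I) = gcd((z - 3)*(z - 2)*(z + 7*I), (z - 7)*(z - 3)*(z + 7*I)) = z^2 + z*(-3 + 7*I) - 21*I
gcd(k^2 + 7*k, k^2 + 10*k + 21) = k + 7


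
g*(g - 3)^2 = g^3 - 6*g^2 + 9*g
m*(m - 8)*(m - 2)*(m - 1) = m^4 - 11*m^3 + 26*m^2 - 16*m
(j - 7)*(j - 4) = j^2 - 11*j + 28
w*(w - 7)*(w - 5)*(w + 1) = w^4 - 11*w^3 + 23*w^2 + 35*w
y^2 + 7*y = y*(y + 7)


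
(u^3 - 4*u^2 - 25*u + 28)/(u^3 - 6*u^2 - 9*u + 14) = (u + 4)/(u + 2)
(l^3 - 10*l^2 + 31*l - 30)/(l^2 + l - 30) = (l^2 - 5*l + 6)/(l + 6)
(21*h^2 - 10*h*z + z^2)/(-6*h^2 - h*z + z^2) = (-7*h + z)/(2*h + z)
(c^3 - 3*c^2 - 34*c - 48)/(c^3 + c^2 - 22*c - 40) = (c^2 - 5*c - 24)/(c^2 - c - 20)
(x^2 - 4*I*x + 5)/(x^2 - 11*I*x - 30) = (x + I)/(x - 6*I)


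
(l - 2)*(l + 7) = l^2 + 5*l - 14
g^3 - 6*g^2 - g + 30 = (g - 5)*(g - 3)*(g + 2)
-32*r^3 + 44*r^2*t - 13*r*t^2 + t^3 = (-8*r + t)*(-4*r + t)*(-r + t)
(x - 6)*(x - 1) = x^2 - 7*x + 6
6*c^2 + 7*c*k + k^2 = (c + k)*(6*c + k)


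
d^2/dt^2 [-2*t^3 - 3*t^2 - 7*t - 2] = -12*t - 6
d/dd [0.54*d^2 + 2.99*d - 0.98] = 1.08*d + 2.99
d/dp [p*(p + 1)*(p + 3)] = 3*p^2 + 8*p + 3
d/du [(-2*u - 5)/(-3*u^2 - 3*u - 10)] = (-6*u^2 - 30*u + 5)/(9*u^4 + 18*u^3 + 69*u^2 + 60*u + 100)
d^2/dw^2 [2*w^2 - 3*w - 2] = 4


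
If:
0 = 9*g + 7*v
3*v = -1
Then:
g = 7/27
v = -1/3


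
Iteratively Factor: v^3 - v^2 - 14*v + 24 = (v - 2)*(v^2 + v - 12) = (v - 2)*(v + 4)*(v - 3)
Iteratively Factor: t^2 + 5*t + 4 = (t + 4)*(t + 1)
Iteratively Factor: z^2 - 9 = (z + 3)*(z - 3)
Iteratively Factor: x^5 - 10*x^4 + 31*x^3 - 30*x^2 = (x)*(x^4 - 10*x^3 + 31*x^2 - 30*x) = x^2*(x^3 - 10*x^2 + 31*x - 30) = x^2*(x - 5)*(x^2 - 5*x + 6) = x^2*(x - 5)*(x - 2)*(x - 3)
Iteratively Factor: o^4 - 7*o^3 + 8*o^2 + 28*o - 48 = (o + 2)*(o^3 - 9*o^2 + 26*o - 24) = (o - 2)*(o + 2)*(o^2 - 7*o + 12) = (o - 4)*(o - 2)*(o + 2)*(o - 3)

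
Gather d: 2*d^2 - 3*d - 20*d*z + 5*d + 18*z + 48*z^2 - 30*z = 2*d^2 + d*(2 - 20*z) + 48*z^2 - 12*z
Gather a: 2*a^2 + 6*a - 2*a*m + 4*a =2*a^2 + a*(10 - 2*m)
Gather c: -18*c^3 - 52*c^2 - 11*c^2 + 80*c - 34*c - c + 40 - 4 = -18*c^3 - 63*c^2 + 45*c + 36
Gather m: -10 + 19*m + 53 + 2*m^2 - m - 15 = 2*m^2 + 18*m + 28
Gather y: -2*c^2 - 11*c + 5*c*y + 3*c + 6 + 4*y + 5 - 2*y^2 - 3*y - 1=-2*c^2 - 8*c - 2*y^2 + y*(5*c + 1) + 10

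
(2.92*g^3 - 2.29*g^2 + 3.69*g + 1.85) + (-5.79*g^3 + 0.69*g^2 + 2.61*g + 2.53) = -2.87*g^3 - 1.6*g^2 + 6.3*g + 4.38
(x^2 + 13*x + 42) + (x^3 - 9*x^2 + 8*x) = x^3 - 8*x^2 + 21*x + 42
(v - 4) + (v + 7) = 2*v + 3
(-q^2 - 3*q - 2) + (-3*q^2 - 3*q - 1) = -4*q^2 - 6*q - 3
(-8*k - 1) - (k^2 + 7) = -k^2 - 8*k - 8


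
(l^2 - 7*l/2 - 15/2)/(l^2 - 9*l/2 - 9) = (l - 5)/(l - 6)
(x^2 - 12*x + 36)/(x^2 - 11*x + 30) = (x - 6)/(x - 5)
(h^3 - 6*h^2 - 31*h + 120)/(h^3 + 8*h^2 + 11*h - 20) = (h^2 - 11*h + 24)/(h^2 + 3*h - 4)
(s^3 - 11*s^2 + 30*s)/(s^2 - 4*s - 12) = s*(s - 5)/(s + 2)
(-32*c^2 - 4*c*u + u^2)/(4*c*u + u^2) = (-8*c + u)/u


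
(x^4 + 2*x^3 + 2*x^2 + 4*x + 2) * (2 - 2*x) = -2*x^5 - 2*x^4 - 4*x^2 + 4*x + 4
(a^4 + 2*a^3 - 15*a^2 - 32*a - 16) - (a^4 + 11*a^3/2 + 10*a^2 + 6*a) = -7*a^3/2 - 25*a^2 - 38*a - 16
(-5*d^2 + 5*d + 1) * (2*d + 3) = -10*d^3 - 5*d^2 + 17*d + 3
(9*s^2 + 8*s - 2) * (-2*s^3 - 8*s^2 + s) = -18*s^5 - 88*s^4 - 51*s^3 + 24*s^2 - 2*s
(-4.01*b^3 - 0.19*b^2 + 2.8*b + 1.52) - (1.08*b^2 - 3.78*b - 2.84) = -4.01*b^3 - 1.27*b^2 + 6.58*b + 4.36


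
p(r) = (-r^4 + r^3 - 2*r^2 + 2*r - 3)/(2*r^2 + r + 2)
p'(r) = (-4*r - 1)*(-r^4 + r^3 - 2*r^2 + 2*r - 3)/(2*r^2 + r + 2)^2 + (-4*r^3 + 3*r^2 - 4*r + 2)/(2*r^2 + r + 2)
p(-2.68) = -6.84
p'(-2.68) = 3.27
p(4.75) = -8.49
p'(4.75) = -4.01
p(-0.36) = -2.13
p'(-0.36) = 1.62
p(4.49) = -7.48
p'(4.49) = -3.75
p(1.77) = -1.00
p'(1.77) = -0.98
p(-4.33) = -13.70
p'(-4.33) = 5.02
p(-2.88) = -7.51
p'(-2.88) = 3.50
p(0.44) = -0.87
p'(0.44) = 1.02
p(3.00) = -3.00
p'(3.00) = -2.26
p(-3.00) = -7.94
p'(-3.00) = 3.63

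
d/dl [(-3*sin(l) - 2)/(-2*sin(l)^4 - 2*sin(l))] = -(9*sin(l)^4 + 8*sin(l)^3 + 2)*cos(l)/(2*(sin(l)^6 + 2*sin(l)^3 + 1)*sin(l)^2)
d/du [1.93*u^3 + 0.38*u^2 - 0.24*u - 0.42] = 5.79*u^2 + 0.76*u - 0.24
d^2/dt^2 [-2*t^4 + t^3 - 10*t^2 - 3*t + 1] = -24*t^2 + 6*t - 20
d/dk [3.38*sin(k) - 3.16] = 3.38*cos(k)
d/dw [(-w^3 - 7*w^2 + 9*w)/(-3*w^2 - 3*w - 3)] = (w^4 + 2*w^3 + 19*w^2 + 14*w - 9)/(3*(w^4 + 2*w^3 + 3*w^2 + 2*w + 1))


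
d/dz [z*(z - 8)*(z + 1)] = 3*z^2 - 14*z - 8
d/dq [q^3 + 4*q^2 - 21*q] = 3*q^2 + 8*q - 21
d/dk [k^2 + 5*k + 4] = 2*k + 5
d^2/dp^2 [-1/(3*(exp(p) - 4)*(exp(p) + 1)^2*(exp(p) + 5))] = (-16*exp(5*p) - 37*exp(4*p) + 213*exp(3*p) + 133*exp(2*p) - 1721*exp(p) + 780)*exp(p)/(3*(exp(10*p) + 7*exp(9*p) - 39*exp(8*p) - 325*exp(7*p) + 335*exp(6*p) + 4821*exp(5*p) + 3107*exp(4*p) - 20359*exp(3*p) - 42060*exp(2*p) - 30800*exp(p) - 8000))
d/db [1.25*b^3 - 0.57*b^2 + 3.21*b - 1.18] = 3.75*b^2 - 1.14*b + 3.21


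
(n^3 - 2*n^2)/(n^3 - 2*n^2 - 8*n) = n*(2 - n)/(-n^2 + 2*n + 8)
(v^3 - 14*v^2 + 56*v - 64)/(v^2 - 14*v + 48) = (v^2 - 6*v + 8)/(v - 6)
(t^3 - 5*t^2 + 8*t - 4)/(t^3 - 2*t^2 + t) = (t^2 - 4*t + 4)/(t*(t - 1))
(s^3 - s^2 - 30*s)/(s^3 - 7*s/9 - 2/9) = 9*s*(-s^2 + s + 30)/(-9*s^3 + 7*s + 2)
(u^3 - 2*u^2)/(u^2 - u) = u*(u - 2)/(u - 1)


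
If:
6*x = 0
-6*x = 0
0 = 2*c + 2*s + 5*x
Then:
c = -s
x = 0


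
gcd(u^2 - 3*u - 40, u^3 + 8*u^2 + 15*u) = u + 5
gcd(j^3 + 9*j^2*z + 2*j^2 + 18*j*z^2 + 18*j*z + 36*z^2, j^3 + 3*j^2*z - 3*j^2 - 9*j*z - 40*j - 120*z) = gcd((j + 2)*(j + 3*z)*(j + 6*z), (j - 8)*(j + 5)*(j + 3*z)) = j + 3*z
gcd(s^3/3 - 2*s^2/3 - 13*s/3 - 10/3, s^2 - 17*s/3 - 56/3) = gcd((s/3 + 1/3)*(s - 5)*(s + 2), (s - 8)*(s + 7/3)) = 1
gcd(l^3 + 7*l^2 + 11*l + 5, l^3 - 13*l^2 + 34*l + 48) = l + 1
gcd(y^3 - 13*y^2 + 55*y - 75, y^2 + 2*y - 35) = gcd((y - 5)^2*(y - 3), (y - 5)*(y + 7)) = y - 5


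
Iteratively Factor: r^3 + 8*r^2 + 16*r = (r + 4)*(r^2 + 4*r) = r*(r + 4)*(r + 4)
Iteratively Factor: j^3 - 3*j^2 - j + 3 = (j - 1)*(j^2 - 2*j - 3) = (j - 3)*(j - 1)*(j + 1)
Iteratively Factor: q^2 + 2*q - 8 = (q - 2)*(q + 4)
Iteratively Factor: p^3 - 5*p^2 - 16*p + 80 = (p + 4)*(p^2 - 9*p + 20) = (p - 4)*(p + 4)*(p - 5)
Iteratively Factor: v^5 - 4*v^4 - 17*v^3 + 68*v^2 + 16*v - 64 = (v - 4)*(v^4 - 17*v^2 + 16) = (v - 4)*(v - 1)*(v^3 + v^2 - 16*v - 16) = (v - 4)*(v - 1)*(v + 4)*(v^2 - 3*v - 4) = (v - 4)^2*(v - 1)*(v + 4)*(v + 1)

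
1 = 1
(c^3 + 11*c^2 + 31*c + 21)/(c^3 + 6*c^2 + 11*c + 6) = (c + 7)/(c + 2)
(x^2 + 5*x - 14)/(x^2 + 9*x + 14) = (x - 2)/(x + 2)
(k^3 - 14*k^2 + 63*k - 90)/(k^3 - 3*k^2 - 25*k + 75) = (k - 6)/(k + 5)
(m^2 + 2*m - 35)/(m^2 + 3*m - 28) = (m - 5)/(m - 4)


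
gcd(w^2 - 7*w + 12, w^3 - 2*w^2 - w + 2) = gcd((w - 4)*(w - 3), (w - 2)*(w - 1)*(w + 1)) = 1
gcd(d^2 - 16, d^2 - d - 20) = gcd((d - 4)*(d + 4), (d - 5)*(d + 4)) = d + 4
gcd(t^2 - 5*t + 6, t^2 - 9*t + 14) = t - 2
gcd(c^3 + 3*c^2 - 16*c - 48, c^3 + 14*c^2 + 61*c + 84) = c^2 + 7*c + 12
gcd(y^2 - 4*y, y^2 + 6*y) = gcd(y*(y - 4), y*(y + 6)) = y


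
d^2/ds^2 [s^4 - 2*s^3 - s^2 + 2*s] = 12*s^2 - 12*s - 2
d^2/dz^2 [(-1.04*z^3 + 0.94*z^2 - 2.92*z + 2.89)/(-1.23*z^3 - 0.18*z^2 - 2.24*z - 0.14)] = (3.5527136788005e-15*z^7 - 3.304764*z^6 + 9.31356*z^5 - 35.198172*z^4 - 12.730328*z^3 - 52.27188*z^2 - 4.32474*z - 30.724344)/(1.860867*z^9 + 0.816966*z^8 + 10.286244*z^7 + 3.616866*z^6 + 18.918648*z^5 + 5.03748*z^4 + 11.650436*z^3 + 2.117976*z^2 + 0.131712*z + 0.002744)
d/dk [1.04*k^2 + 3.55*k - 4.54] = 2.08*k + 3.55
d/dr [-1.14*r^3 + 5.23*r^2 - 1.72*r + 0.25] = -3.42*r^2 + 10.46*r - 1.72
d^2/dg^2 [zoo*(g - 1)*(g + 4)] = nan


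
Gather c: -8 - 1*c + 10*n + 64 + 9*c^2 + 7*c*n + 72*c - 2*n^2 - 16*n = 9*c^2 + c*(7*n + 71) - 2*n^2 - 6*n + 56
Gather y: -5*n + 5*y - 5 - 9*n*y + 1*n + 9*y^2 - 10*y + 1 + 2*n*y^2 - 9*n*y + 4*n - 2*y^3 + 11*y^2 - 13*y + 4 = -2*y^3 + y^2*(2*n + 20) + y*(-18*n - 18)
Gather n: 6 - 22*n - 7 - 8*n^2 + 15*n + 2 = -8*n^2 - 7*n + 1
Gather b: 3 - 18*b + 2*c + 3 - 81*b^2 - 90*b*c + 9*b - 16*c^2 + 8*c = -81*b^2 + b*(-90*c - 9) - 16*c^2 + 10*c + 6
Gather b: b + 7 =b + 7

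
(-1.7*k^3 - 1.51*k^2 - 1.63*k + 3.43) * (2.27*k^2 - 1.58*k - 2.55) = -3.859*k^5 - 0.7417*k^4 + 3.0207*k^3 + 14.212*k^2 - 1.2629*k - 8.7465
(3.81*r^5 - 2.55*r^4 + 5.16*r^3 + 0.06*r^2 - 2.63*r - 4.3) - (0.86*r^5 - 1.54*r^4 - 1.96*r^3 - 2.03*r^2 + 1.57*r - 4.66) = 2.95*r^5 - 1.01*r^4 + 7.12*r^3 + 2.09*r^2 - 4.2*r + 0.36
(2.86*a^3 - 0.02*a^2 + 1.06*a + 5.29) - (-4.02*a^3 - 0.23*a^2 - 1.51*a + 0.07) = 6.88*a^3 + 0.21*a^2 + 2.57*a + 5.22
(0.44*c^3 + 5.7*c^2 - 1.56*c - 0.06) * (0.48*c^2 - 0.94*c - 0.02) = 0.2112*c^5 + 2.3224*c^4 - 6.1156*c^3 + 1.3236*c^2 + 0.0876*c + 0.0012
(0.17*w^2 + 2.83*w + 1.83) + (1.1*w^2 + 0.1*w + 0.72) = 1.27*w^2 + 2.93*w + 2.55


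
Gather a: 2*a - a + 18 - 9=a + 9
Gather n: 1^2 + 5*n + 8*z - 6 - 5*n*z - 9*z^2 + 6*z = n*(5 - 5*z) - 9*z^2 + 14*z - 5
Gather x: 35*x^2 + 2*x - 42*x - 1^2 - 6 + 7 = 35*x^2 - 40*x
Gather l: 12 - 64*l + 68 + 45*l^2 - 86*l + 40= 45*l^2 - 150*l + 120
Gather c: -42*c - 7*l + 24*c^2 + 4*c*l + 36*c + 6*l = 24*c^2 + c*(4*l - 6) - l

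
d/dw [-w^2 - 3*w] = -2*w - 3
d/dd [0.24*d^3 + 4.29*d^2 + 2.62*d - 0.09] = 0.72*d^2 + 8.58*d + 2.62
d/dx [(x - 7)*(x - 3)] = 2*x - 10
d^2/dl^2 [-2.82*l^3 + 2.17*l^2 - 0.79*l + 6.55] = 4.34 - 16.92*l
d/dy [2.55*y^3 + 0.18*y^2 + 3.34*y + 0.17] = 7.65*y^2 + 0.36*y + 3.34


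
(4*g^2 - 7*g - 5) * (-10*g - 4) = -40*g^3 + 54*g^2 + 78*g + 20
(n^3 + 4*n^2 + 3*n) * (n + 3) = n^4 + 7*n^3 + 15*n^2 + 9*n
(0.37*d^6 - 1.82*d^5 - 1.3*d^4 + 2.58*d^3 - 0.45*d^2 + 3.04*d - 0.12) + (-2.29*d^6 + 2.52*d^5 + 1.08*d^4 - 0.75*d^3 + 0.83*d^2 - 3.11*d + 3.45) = -1.92*d^6 + 0.7*d^5 - 0.22*d^4 + 1.83*d^3 + 0.38*d^2 - 0.0699999999999998*d + 3.33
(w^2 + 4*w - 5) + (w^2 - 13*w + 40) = 2*w^2 - 9*w + 35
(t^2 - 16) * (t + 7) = t^3 + 7*t^2 - 16*t - 112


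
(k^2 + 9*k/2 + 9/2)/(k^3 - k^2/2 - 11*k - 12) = (k + 3)/(k^2 - 2*k - 8)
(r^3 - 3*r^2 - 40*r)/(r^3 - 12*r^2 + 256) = r*(r + 5)/(r^2 - 4*r - 32)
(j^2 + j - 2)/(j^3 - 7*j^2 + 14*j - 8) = (j + 2)/(j^2 - 6*j + 8)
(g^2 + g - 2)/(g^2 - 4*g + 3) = (g + 2)/(g - 3)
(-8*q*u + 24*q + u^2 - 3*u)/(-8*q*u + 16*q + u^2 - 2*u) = (u - 3)/(u - 2)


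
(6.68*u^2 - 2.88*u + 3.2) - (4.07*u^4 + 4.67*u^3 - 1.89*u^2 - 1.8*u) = -4.07*u^4 - 4.67*u^3 + 8.57*u^2 - 1.08*u + 3.2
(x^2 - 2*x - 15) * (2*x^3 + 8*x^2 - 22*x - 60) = 2*x^5 + 4*x^4 - 68*x^3 - 136*x^2 + 450*x + 900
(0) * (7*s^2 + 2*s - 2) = 0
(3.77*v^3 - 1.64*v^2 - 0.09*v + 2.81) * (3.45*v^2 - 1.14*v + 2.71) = 13.0065*v^5 - 9.9558*v^4 + 11.7758*v^3 + 5.3527*v^2 - 3.4473*v + 7.6151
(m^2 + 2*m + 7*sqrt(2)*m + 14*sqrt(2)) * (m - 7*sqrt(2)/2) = m^3 + 2*m^2 + 7*sqrt(2)*m^2/2 - 49*m + 7*sqrt(2)*m - 98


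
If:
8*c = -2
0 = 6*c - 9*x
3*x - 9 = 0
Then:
No Solution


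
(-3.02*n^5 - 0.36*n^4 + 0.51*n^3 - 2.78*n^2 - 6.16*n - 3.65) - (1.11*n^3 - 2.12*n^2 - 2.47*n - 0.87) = -3.02*n^5 - 0.36*n^4 - 0.6*n^3 - 0.66*n^2 - 3.69*n - 2.78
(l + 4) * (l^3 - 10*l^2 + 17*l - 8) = l^4 - 6*l^3 - 23*l^2 + 60*l - 32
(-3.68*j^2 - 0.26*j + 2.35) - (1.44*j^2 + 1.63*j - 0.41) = -5.12*j^2 - 1.89*j + 2.76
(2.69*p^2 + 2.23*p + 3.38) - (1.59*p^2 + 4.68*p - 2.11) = 1.1*p^2 - 2.45*p + 5.49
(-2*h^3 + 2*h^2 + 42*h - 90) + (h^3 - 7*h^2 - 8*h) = -h^3 - 5*h^2 + 34*h - 90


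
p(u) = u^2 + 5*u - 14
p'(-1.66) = 1.68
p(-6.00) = -8.00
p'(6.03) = 17.06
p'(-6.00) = -7.00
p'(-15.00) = -25.00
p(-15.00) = 136.00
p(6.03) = 52.51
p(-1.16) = -18.45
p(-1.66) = -19.54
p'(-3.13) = -1.26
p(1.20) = -6.56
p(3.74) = 18.69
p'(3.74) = 12.48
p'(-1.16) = 2.68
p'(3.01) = 11.02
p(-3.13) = -19.85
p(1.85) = -1.33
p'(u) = 2*u + 5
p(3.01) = 10.11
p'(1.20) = 7.40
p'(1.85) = 8.70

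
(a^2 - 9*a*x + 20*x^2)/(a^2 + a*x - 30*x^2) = (a - 4*x)/(a + 6*x)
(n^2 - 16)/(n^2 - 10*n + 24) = (n + 4)/(n - 6)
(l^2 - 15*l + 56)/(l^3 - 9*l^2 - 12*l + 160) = (l - 7)/(l^2 - l - 20)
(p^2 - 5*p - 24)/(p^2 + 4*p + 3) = (p - 8)/(p + 1)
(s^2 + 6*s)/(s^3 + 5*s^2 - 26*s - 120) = s/(s^2 - s - 20)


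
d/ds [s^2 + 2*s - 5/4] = 2*s + 2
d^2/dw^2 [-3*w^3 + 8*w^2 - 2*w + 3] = 16 - 18*w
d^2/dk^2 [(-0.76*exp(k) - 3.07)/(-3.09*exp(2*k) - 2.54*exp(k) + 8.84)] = (7.256556*exp(4*k) + 111.285732*exp(3*k) + 196.844742*exp(2*k) + 372.306716*exp(k) + 128.323208)*exp(k)/(29.503629*exp(6*k) + 72.756522*exp(5*k) - 193.40928*exp(4*k) - 399.90268*exp(3*k) + 553.31328*exp(2*k) + 595.469472*exp(k) - 690.807104)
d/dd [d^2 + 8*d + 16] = 2*d + 8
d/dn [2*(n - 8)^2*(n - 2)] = 6*(n - 8)*(n - 4)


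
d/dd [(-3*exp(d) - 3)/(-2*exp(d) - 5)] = 9*exp(d)/(2*exp(d) + 5)^2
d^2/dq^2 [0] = 0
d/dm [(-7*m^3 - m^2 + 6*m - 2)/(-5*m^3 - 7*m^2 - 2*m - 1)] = (44*m^4 + 88*m^3 + 35*m^2 - 26*m - 10)/(25*m^6 + 70*m^5 + 69*m^4 + 38*m^3 + 18*m^2 + 4*m + 1)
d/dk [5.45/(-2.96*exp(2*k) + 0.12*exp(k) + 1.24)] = (32.264*exp(k) - 0.654)*exp(k)/(-2.96*exp(2*k) + 0.12*exp(k) + 1.24)^2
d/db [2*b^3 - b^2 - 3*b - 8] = 6*b^2 - 2*b - 3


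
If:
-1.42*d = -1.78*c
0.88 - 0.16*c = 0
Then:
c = 5.50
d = 6.89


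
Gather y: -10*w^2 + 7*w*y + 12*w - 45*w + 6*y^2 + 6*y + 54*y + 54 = -10*w^2 - 33*w + 6*y^2 + y*(7*w + 60) + 54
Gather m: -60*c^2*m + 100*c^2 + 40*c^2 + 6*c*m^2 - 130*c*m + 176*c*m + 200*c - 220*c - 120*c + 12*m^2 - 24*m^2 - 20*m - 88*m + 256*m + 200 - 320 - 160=140*c^2 - 140*c + m^2*(6*c - 12) + m*(-60*c^2 + 46*c + 148) - 280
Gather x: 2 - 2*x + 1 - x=3 - 3*x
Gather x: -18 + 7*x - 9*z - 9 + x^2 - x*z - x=x^2 + x*(6 - z) - 9*z - 27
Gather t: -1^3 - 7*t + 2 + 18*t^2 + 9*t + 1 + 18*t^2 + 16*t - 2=36*t^2 + 18*t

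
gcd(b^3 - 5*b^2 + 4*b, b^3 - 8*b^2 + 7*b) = b^2 - b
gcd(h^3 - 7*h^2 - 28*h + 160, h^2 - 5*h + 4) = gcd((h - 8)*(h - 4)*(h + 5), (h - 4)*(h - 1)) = h - 4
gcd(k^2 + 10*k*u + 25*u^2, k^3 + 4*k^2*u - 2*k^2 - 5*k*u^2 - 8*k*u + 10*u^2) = k + 5*u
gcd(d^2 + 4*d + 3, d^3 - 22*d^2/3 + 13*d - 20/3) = 1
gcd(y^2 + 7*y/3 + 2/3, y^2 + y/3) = y + 1/3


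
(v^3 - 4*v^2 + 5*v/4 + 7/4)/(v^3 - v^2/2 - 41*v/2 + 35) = (2*v^2 - v - 1)/(2*(v^2 + 3*v - 10))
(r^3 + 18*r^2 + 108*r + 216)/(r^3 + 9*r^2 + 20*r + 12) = (r^2 + 12*r + 36)/(r^2 + 3*r + 2)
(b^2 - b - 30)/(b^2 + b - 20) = (b - 6)/(b - 4)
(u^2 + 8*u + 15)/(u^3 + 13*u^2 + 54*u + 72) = (u + 5)/(u^2 + 10*u + 24)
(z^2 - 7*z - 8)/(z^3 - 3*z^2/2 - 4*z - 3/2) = 2*(z - 8)/(2*z^2 - 5*z - 3)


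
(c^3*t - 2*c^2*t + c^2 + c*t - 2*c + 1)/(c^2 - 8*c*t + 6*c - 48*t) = (c^3*t - 2*c^2*t + c^2 + c*t - 2*c + 1)/(c^2 - 8*c*t + 6*c - 48*t)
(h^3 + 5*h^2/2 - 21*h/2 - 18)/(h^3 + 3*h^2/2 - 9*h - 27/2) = (h + 4)/(h + 3)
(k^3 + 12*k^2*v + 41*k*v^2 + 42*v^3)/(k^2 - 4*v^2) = (-k^2 - 10*k*v - 21*v^2)/(-k + 2*v)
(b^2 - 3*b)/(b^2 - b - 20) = b*(3 - b)/(-b^2 + b + 20)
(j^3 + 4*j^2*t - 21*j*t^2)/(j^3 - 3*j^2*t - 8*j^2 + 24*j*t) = (j + 7*t)/(j - 8)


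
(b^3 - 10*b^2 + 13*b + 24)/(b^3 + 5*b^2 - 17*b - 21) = (b - 8)/(b + 7)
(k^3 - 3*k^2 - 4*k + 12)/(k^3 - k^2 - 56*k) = (-k^3 + 3*k^2 + 4*k - 12)/(k*(-k^2 + k + 56))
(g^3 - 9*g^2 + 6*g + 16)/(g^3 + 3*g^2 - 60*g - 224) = (g^2 - g - 2)/(g^2 + 11*g + 28)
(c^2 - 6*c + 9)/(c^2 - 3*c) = (c - 3)/c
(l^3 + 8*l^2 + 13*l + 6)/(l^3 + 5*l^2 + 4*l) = (l^2 + 7*l + 6)/(l*(l + 4))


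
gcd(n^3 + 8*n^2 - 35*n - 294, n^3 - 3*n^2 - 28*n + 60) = n - 6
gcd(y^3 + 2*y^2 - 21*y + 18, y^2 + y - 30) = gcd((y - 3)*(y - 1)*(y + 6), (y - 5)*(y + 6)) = y + 6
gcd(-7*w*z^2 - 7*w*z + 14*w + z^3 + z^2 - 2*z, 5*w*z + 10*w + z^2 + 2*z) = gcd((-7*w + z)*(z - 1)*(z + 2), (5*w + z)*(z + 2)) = z + 2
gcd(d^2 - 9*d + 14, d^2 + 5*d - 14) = d - 2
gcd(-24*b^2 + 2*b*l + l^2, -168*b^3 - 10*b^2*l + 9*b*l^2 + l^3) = 24*b^2 - 2*b*l - l^2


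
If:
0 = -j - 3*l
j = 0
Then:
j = 0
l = 0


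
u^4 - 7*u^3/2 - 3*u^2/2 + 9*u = u*(u - 3)*(u - 2)*(u + 3/2)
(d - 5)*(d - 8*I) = d^2 - 5*d - 8*I*d + 40*I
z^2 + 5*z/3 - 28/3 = (z - 7/3)*(z + 4)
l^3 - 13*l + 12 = (l - 3)*(l - 1)*(l + 4)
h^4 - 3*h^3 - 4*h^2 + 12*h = h*(h - 3)*(h - 2)*(h + 2)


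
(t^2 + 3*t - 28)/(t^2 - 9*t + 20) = (t + 7)/(t - 5)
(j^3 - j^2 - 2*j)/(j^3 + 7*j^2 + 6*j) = (j - 2)/(j + 6)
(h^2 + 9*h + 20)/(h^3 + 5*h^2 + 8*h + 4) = (h^2 + 9*h + 20)/(h^3 + 5*h^2 + 8*h + 4)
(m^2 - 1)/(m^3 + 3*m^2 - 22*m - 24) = (m - 1)/(m^2 + 2*m - 24)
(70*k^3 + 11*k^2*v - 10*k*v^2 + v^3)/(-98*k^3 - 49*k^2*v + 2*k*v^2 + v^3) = (-5*k + v)/(7*k + v)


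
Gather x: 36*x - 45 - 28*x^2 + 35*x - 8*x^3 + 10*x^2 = -8*x^3 - 18*x^2 + 71*x - 45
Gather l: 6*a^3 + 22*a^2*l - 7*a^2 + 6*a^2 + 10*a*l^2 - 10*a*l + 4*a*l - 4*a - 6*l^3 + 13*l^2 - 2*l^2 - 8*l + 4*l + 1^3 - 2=6*a^3 - a^2 - 4*a - 6*l^3 + l^2*(10*a + 11) + l*(22*a^2 - 6*a - 4) - 1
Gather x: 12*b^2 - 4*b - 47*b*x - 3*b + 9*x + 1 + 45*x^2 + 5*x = 12*b^2 - 7*b + 45*x^2 + x*(14 - 47*b) + 1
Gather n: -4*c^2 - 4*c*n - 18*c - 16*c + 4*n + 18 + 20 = -4*c^2 - 34*c + n*(4 - 4*c) + 38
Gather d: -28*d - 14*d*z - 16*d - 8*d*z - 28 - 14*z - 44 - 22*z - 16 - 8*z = d*(-22*z - 44) - 44*z - 88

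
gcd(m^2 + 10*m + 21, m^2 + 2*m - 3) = m + 3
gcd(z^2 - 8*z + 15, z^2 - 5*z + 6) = z - 3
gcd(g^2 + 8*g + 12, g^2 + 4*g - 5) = 1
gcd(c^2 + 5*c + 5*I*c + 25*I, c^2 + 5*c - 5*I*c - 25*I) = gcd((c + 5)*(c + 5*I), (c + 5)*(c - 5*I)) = c + 5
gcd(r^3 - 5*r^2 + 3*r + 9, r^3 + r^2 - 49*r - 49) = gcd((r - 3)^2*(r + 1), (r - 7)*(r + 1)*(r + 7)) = r + 1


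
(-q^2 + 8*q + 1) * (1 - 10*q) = 10*q^3 - 81*q^2 - 2*q + 1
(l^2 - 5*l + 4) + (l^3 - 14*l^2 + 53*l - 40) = l^3 - 13*l^2 + 48*l - 36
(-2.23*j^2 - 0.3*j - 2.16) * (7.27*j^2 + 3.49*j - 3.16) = -16.2121*j^4 - 9.9637*j^3 - 9.7034*j^2 - 6.5904*j + 6.8256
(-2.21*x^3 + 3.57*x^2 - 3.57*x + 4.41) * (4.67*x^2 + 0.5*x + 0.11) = -10.3207*x^5 + 15.5669*x^4 - 15.13*x^3 + 19.2024*x^2 + 1.8123*x + 0.4851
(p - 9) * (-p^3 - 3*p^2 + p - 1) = -p^4 + 6*p^3 + 28*p^2 - 10*p + 9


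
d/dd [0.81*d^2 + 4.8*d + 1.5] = 1.62*d + 4.8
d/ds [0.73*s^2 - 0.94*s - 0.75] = 1.46*s - 0.94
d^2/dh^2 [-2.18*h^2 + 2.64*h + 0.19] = -4.36000000000000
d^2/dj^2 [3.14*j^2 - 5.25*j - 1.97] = 6.28000000000000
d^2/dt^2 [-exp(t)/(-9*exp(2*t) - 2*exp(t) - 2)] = (81*exp(4*t) - 18*exp(3*t) - 108*exp(2*t) - 4*exp(t) + 4)*exp(t)/(729*exp(6*t) + 486*exp(5*t) + 594*exp(4*t) + 224*exp(3*t) + 132*exp(2*t) + 24*exp(t) + 8)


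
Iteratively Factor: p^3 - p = (p + 1)*(p^2 - p) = p*(p + 1)*(p - 1)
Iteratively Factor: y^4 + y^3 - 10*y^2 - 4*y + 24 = (y + 2)*(y^3 - y^2 - 8*y + 12) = (y - 2)*(y + 2)*(y^2 + y - 6) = (y - 2)^2*(y + 2)*(y + 3)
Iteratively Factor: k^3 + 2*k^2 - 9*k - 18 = (k - 3)*(k^2 + 5*k + 6) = (k - 3)*(k + 3)*(k + 2)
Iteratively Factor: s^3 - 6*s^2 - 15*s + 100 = (s - 5)*(s^2 - s - 20) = (s - 5)^2*(s + 4)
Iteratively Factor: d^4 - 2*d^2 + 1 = (d - 1)*(d^3 + d^2 - d - 1) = (d - 1)^2*(d^2 + 2*d + 1) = (d - 1)^2*(d + 1)*(d + 1)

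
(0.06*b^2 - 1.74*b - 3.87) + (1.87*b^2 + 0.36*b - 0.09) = 1.93*b^2 - 1.38*b - 3.96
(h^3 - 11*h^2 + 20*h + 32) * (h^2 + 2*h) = h^5 - 9*h^4 - 2*h^3 + 72*h^2 + 64*h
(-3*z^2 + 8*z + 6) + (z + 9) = -3*z^2 + 9*z + 15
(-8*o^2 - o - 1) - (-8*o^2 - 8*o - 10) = 7*o + 9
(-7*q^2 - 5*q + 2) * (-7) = 49*q^2 + 35*q - 14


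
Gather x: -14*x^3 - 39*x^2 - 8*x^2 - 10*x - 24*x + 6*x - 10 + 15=-14*x^3 - 47*x^2 - 28*x + 5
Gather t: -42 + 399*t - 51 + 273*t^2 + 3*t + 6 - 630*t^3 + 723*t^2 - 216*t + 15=-630*t^3 + 996*t^2 + 186*t - 72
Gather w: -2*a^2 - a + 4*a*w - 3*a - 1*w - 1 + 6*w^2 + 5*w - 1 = -2*a^2 - 4*a + 6*w^2 + w*(4*a + 4) - 2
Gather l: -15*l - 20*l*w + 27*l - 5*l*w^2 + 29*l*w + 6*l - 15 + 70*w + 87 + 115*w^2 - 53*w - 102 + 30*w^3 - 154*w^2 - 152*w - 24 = l*(-5*w^2 + 9*w + 18) + 30*w^3 - 39*w^2 - 135*w - 54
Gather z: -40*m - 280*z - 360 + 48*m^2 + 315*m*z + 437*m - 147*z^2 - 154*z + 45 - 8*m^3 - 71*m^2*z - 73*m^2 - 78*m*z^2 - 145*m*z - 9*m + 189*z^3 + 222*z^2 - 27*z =-8*m^3 - 25*m^2 + 388*m + 189*z^3 + z^2*(75 - 78*m) + z*(-71*m^2 + 170*m - 461) - 315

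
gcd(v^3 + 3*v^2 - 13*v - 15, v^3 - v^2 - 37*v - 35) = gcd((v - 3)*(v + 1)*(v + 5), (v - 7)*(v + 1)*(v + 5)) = v^2 + 6*v + 5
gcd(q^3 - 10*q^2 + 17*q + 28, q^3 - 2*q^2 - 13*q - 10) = q + 1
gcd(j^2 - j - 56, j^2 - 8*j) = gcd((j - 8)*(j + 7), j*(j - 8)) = j - 8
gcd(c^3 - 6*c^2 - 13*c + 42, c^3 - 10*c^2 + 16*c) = c - 2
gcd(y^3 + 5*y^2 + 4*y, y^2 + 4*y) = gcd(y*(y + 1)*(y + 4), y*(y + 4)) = y^2 + 4*y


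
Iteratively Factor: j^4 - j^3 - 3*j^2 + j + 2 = (j - 1)*(j^3 - 3*j - 2) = (j - 1)*(j + 1)*(j^2 - j - 2) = (j - 2)*(j - 1)*(j + 1)*(j + 1)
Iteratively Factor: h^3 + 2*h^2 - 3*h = (h + 3)*(h^2 - h) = h*(h + 3)*(h - 1)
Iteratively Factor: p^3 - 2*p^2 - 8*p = (p - 4)*(p^2 + 2*p) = p*(p - 4)*(p + 2)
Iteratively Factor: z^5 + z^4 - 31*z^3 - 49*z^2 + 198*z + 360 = (z + 4)*(z^4 - 3*z^3 - 19*z^2 + 27*z + 90) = (z + 2)*(z + 4)*(z^3 - 5*z^2 - 9*z + 45) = (z - 3)*(z + 2)*(z + 4)*(z^2 - 2*z - 15) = (z - 5)*(z - 3)*(z + 2)*(z + 4)*(z + 3)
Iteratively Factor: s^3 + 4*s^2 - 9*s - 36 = (s + 3)*(s^2 + s - 12) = (s + 3)*(s + 4)*(s - 3)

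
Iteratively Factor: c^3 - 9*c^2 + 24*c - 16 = (c - 4)*(c^2 - 5*c + 4) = (c - 4)*(c - 1)*(c - 4)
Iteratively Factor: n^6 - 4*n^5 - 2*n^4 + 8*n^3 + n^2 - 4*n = (n)*(n^5 - 4*n^4 - 2*n^3 + 8*n^2 + n - 4) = n*(n + 1)*(n^4 - 5*n^3 + 3*n^2 + 5*n - 4) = n*(n - 1)*(n + 1)*(n^3 - 4*n^2 - n + 4) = n*(n - 4)*(n - 1)*(n + 1)*(n^2 - 1) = n*(n - 4)*(n - 1)*(n + 1)^2*(n - 1)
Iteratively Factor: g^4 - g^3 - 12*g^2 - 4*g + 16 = (g + 2)*(g^3 - 3*g^2 - 6*g + 8) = (g + 2)^2*(g^2 - 5*g + 4) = (g - 1)*(g + 2)^2*(g - 4)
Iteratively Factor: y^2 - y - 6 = (y + 2)*(y - 3)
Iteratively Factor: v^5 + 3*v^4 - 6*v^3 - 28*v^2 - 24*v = (v)*(v^4 + 3*v^3 - 6*v^2 - 28*v - 24) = v*(v + 2)*(v^3 + v^2 - 8*v - 12) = v*(v - 3)*(v + 2)*(v^2 + 4*v + 4) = v*(v - 3)*(v + 2)^2*(v + 2)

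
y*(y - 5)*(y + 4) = y^3 - y^2 - 20*y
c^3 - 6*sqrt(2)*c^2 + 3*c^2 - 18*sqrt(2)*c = c*(c + 3)*(c - 6*sqrt(2))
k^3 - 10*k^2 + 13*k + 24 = (k - 8)*(k - 3)*(k + 1)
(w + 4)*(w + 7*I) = w^2 + 4*w + 7*I*w + 28*I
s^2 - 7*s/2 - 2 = (s - 4)*(s + 1/2)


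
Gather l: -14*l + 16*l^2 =16*l^2 - 14*l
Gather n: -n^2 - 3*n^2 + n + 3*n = -4*n^2 + 4*n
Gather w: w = w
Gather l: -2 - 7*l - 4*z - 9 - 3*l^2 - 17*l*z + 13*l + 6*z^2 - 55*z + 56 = -3*l^2 + l*(6 - 17*z) + 6*z^2 - 59*z + 45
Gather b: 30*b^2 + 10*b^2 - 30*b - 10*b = 40*b^2 - 40*b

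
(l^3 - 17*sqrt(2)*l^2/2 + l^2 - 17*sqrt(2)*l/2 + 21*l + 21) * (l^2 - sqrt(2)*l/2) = l^5 - 9*sqrt(2)*l^4 + l^4 - 9*sqrt(2)*l^3 + 59*l^3/2 - 21*sqrt(2)*l^2/2 + 59*l^2/2 - 21*sqrt(2)*l/2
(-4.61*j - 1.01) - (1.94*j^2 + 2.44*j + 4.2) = -1.94*j^2 - 7.05*j - 5.21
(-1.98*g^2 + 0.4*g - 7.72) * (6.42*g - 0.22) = -12.7116*g^3 + 3.0036*g^2 - 49.6504*g + 1.6984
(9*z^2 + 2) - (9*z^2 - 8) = 10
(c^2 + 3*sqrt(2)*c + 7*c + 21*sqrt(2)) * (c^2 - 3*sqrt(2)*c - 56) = c^4 + 7*c^3 - 74*c^2 - 518*c - 168*sqrt(2)*c - 1176*sqrt(2)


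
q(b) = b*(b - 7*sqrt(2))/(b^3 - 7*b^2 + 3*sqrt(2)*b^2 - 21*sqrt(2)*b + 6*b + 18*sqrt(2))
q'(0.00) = -0.39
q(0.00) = 0.00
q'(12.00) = 0.01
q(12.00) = 0.02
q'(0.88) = -23.60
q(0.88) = -2.52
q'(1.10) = -33.97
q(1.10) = 3.70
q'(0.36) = -0.87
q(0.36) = -0.21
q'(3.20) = -0.03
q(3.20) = 0.47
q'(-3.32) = -1.33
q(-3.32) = 1.18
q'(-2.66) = -0.47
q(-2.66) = 0.67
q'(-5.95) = -0.39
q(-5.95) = -0.67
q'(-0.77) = -0.19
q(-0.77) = 0.20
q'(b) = b*(b - 7*sqrt(2))*(-3*b^2 - 6*sqrt(2)*b + 14*b - 6 + 21*sqrt(2))/(b^3 - 7*b^2 + 3*sqrt(2)*b^2 - 21*sqrt(2)*b + 6*b + 18*sqrt(2))^2 + b/(b^3 - 7*b^2 + 3*sqrt(2)*b^2 - 21*sqrt(2)*b + 6*b + 18*sqrt(2)) + (b - 7*sqrt(2))/(b^3 - 7*b^2 + 3*sqrt(2)*b^2 - 21*sqrt(2)*b + 6*b + 18*sqrt(2)) = (-b^4 + 14*sqrt(2)*b^3 - 70*sqrt(2)*b^2 + 48*b^2 + 36*sqrt(2)*b - 252)/(b^6 - 14*b^5 + 6*sqrt(2)*b^5 - 84*sqrt(2)*b^4 + 79*b^4 - 336*b^3 + 366*sqrt(2)*b^3 - 504*sqrt(2)*b^2 + 1134*b^2 - 1512*b + 216*sqrt(2)*b + 648)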